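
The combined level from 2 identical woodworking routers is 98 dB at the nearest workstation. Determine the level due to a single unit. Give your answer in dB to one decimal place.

95.0 dB

2 equal contributions raise the level by 10·log₁₀ 2 = 3.010 dB, so each unit alone gives 98 − 3.010.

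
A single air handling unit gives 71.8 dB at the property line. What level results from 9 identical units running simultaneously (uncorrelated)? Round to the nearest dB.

81 dB

N identical incoherent sources raise the level by 10·log₁₀ N.
L_total = 71.8 + 10·log₁₀(9) = 71.8 + 9.542 = 81.34 dB.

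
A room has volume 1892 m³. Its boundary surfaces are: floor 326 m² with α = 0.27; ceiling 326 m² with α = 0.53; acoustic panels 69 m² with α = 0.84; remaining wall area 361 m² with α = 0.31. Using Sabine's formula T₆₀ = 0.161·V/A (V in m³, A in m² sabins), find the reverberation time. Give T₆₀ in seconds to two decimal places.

A = Σ Sᵢαᵢ = 326·0.27 + 326·0.53 + 69·0.84 + 361·0.31 = 430.67 m².
T₆₀ = 0.161 × 1892 / 430.67 = 0.707 s.

0.71 s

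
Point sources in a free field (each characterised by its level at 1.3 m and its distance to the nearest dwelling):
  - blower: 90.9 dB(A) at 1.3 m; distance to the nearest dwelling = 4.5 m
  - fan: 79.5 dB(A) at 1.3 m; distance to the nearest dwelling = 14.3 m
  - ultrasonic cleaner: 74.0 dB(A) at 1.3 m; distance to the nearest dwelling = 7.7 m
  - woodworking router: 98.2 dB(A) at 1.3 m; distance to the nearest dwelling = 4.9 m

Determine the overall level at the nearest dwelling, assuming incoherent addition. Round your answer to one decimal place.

87.6 dB(A)

Propagate each source to the receiver with L = L_ref − 20·log₁₀(r/r_ref), then add intensities.
blower: 90.9 − 20·log₁₀(4.5/1.3) = 90.9 − 10.79 = 80.11 dB(A).
fan: 79.5 − 20·log₁₀(14.3/1.3) = 79.5 − 20.83 = 58.67 dB(A).
ultrasonic cleaner: 74.0 − 20·log₁₀(7.7/1.3) = 74.0 − 15.45 = 58.55 dB(A).
woodworking router: 98.2 − 20·log₁₀(4.9/1.3) = 98.2 − 11.53 = 86.67 dB(A).
Σ 10^(L/10) = 5.692e+08 → L_total = 10·log₁₀(5.692e+08) = 87.55 dB(A).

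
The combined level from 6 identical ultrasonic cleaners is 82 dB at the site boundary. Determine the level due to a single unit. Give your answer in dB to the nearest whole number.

74 dB

For N identical incoherent sources L_total = L₁ + 10·log₁₀ N, so L₁ = 82 − 10·log₁₀(6) = 82 − 7.782.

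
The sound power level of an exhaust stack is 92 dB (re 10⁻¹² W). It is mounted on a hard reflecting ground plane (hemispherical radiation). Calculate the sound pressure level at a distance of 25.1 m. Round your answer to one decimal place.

L_p = L_w − 10·log₁₀(2π·r²) with r = 25.1 m.
2π·r² = 3958 m², 10·log₁₀ of that is 35.975 dB.
L_p = 92 − 35.975 = 56.02 dB.

56.0 dB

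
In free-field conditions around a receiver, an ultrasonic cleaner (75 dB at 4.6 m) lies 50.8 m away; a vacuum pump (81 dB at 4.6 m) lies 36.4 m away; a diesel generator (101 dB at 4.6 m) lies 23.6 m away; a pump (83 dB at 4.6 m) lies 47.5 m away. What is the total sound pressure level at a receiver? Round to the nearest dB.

Apply inverse-square spreading to bring every level to the receiver, then sum 10^(L/10).
ultrasonic cleaner: 75 − 20·log₁₀(50.8/4.6) = 75 − 20.86 = 54.14 dB.
vacuum pump: 81 − 20·log₁₀(36.4/4.6) = 81 − 17.97 = 63.03 dB.
diesel generator: 101 − 20·log₁₀(23.6/4.6) = 101 − 14.20 = 86.80 dB.
pump: 83 − 20·log₁₀(47.5/4.6) = 83 − 20.28 = 62.72 dB.
Σ 10^(L/10) = 4.824e+08 → L_total = 10·log₁₀(4.824e+08) = 86.83 dB.

87 dB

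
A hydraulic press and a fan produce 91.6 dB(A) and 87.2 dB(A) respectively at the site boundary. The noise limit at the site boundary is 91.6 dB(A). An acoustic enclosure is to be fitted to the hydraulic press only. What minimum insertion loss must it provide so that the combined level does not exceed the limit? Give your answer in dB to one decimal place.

2.0 dB

The untreated sources together contribute 10^(87.2/10) = 5.248e+08, i.e. 87.20 dB(A).
The limit corresponds to 10^(91.6/10) = 1.445e+09; subtracting the fixed part leaves 9.206e+08 for the hydraulic press, i.e. 89.64 dB(A).
Required insertion loss = 91.6 − 89.64 = 1.96 dB.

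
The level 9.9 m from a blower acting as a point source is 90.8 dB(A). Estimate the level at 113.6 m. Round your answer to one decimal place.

69.6 dB(A)

Point-source attenuation: ΔL = 20·log₁₀(r₂/r₁) = 20·log₁₀(113.6/9.9) = 21.195 dB.
L₂ = 90.8 − 20·log₁₀(113.6/9.9) = 90.8 − 21.195 = 69.61 dB(A).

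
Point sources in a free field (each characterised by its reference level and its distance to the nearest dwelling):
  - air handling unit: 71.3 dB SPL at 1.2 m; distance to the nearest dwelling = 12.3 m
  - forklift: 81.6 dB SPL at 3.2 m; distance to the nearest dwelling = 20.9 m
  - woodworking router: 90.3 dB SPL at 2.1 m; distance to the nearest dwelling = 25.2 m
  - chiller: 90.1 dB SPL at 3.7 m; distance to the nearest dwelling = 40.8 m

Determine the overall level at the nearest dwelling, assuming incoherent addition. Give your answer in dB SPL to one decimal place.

72.9 dB SPL

First find each source's level at the receiver (point-source: −20·log₁₀(r/r_ref)), then combine on an intensity basis.
air handling unit: 71.3 − 20·log₁₀(12.3/1.2) = 71.3 − 20.21 = 51.09 dB SPL.
forklift: 81.6 − 20·log₁₀(20.9/3.2) = 81.6 − 16.30 = 65.30 dB SPL.
woodworking router: 90.3 − 20·log₁₀(25.2/2.1) = 90.3 − 21.58 = 68.72 dB SPL.
chiller: 90.1 − 20·log₁₀(40.8/3.7) = 90.1 − 20.85 = 69.25 dB SPL.
Σ 10^(L/10) = 1.937e+07 → L_total = 10·log₁₀(1.937e+07) = 72.87 dB SPL.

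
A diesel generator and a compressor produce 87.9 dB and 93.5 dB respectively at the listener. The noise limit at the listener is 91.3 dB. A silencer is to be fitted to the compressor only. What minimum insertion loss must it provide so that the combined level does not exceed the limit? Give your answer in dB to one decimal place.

The untreated sources together contribute 10^(87.9/10) = 6.166e+08, i.e. 87.90 dB.
The limit corresponds to 10^(91.3/10) = 1.349e+09; subtracting the fixed part leaves 7.324e+08 for the compressor, i.e. 88.65 dB.
So the compressor must be reduced from 93.5 to 88.65 dB: IL = 4.85 dB.

4.9 dB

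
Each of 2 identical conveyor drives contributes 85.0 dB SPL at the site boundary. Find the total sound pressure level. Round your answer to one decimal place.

88.0 dB SPL

L_total = L₁ + 10·log₁₀ N for N identical incoherent sources.
L_total = 85.0 + 10·log₁₀(2) = 85.0 + 3.010 = 88.01 dB SPL.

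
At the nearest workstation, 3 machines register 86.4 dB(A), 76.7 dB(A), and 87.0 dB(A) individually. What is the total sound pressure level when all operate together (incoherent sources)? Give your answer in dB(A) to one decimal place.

89.9 dB(A)

For uncorrelated sources the intensities add, so convert each level to linear form, sum, and take 10·log₁₀ of the total.
Σ 10^(L/10) = 10^(86.4/10) + 10^(76.7/10) + 10^(87.0/10) = 9.845e+08.
L_total = 10·log₁₀(9.845e+08) = 89.93 dB(A).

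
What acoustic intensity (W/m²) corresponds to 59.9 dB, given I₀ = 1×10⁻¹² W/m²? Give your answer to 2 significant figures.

9.8e-07 W/m²

L = 10·log₁₀(I/I₀) ⇒ I = I₀·10^(L/10) = 10⁻¹² × 10^5.99.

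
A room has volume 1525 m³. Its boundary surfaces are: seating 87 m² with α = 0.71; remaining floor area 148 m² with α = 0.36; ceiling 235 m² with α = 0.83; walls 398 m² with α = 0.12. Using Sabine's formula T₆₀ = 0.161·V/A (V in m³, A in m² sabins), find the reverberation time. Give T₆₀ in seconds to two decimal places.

0.69 s

Summing Sᵢαᵢ: 87·0.71 + 148·0.36 + 235·0.83 + 398·0.12 = 357.86 m².
T₆₀ = 0.161·V/A = 0.161·1525/357.86 = 0.686 s.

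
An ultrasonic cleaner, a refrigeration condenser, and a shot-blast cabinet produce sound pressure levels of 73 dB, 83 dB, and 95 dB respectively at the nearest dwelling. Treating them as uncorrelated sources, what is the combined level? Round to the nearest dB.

95 dB

Incoherent sources combine by intensity addition: L_total = 10·log₁₀(Σ 10^(L_i/10)).
Σ 10^(L/10) = 10^(73/10) + 10^(83/10) + 10^(95/10) = 3.382e+09.
L_total = 10·log₁₀(3.382e+09) = 95.29 dB.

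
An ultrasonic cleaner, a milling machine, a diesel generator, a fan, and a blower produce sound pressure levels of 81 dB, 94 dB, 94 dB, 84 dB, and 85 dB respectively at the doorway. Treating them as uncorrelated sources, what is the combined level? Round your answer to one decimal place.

Incoherent sources combine by intensity addition: L_total = 10·log₁₀(Σ 10^(L_i/10)).
Σ 10^(L/10) = 10^(81/10) + 10^(94/10) + 10^(94/10) + 10^(84/10) + 10^(85/10) = 5.717e+09.
L_total = 10·log₁₀(5.717e+09) = 97.57 dB.

97.6 dB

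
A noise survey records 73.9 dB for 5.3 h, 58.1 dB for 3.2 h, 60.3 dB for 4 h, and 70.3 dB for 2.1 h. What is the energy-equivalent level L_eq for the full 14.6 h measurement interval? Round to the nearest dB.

The energy average is taken in the linear domain: L_eq = 10·log₁₀[(Σ tᵢ·10^(Lᵢ/10))/T], T = 14.6 h.
Σ tᵢ·10^(Lᵢ/10) = 5.3·10^(73.9/10) + 3.2·10^(58.1/10) + 4·10^(60.3/10) + 2.1·10^(70.3/10) = 1.590e+08.
L_eq = 10·log₁₀(1.590e+08/14.6) = 70.37 dB.

70 dB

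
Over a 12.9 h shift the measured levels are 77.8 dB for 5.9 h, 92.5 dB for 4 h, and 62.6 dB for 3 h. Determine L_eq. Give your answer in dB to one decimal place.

Weight each interval's intensity by its duration and average over T = 12.9 h:
Σ tᵢ·10^(Lᵢ/10) = 5.9·10^(77.8/10) + 4·10^(92.5/10) + 3·10^(62.6/10) = 7.474e+09.
L_eq = 10·log₁₀(7.474e+09/12.9) = 87.63 dB.

87.6 dB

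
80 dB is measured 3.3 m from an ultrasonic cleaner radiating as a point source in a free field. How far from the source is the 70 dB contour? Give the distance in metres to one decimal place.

10.4 m

The 10.0 dB drop corresponds to a distance ratio of 10^(10.0/20) for a point source.
r₂ = 3.3·10^((80−70)/20) = 3.3·10^(10.0/20) = 10.44 m.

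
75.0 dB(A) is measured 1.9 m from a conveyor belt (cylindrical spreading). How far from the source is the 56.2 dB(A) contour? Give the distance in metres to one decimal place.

144.1 m

The 18.8 dB drop corresponds to a distance ratio of 10^(18.8/10) for a line source.
r₂ = 1.9·10^((75.0−56.2)/10) = 1.9·10^(18.8/10) = 144.13 m.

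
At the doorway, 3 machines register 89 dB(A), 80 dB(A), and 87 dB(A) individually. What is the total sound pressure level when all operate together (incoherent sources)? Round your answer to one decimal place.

91.4 dB(A)

Incoherent sources combine by intensity addition: L_total = 10·log₁₀(Σ 10^(L_i/10)).
Σ 10^(L/10) = 10^(89/10) + 10^(80/10) + 10^(87/10) = 1.396e+09.
L_total = 10·log₁₀(1.396e+09) = 91.45 dB(A).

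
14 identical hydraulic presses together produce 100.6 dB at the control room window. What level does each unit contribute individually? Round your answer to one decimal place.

For N identical incoherent sources L_total = L₁ + 10·log₁₀ N, so L₁ = 100.6 − 10·log₁₀(14) = 100.6 − 11.461.

89.1 dB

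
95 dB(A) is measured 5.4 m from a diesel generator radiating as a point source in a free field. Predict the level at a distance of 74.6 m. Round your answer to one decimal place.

Point-source attenuation: ΔL = 20·log₁₀(r₂/r₁) = 20·log₁₀(74.6/5.4) = 22.807 dB.
L₂ = 95 − 20·log₁₀(74.6/5.4) = 95 − 22.807 = 72.19 dB(A).

72.2 dB(A)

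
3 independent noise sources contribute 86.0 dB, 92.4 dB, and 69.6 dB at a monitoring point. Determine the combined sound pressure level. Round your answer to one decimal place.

93.3 dB

Incoherent sources combine by intensity addition: L_total = 10·log₁₀(Σ 10^(L_i/10)).
Σ 10^(L/10) = 10^(86.0/10) + 10^(92.4/10) + 10^(69.6/10) = 2.145e+09.
L_total = 10·log₁₀(2.145e+09) = 93.31 dB.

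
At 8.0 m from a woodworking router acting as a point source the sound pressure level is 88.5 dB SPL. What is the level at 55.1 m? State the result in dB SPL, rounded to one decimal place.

71.7 dB SPL

Spherical spreading from a point source gives a 20·log₁₀(r₂/r₁) drop.
L₂ = 88.5 − 20·log₁₀(55.1/8.0) = 88.5 − 16.761 = 71.74 dB SPL.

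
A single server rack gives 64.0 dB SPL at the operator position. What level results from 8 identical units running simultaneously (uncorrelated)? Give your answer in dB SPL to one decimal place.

L_total = L₁ + 10·log₁₀ N for N identical incoherent sources.
L_total = 64.0 + 10·log₁₀(8) = 64.0 + 9.031 = 73.03 dB SPL.

73.0 dB SPL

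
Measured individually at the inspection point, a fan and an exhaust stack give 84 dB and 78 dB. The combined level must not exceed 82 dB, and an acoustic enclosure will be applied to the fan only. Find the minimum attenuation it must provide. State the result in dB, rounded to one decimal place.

4.2 dB

Fixed contribution from the other source: Σ 10^(L/10) = 10^(78/10) = 6.310e+07 (78.00 dB).
To meet 82 dB overall, the treated fan may contribute at most 10^(82/10) − 6.310e+07 = 9.539e+07, i.e. 79.80 dB.
Required insertion loss = 84 − 79.80 = 4.20 dB.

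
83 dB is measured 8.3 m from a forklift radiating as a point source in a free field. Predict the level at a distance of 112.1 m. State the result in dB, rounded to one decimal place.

Point-source attenuation: ΔL = 20·log₁₀(r₂/r₁) = 20·log₁₀(112.1/8.3) = 22.611 dB.
L₂ = 83 − 20·log₁₀(112.1/8.3) = 83 − 22.611 = 60.39 dB.

60.4 dB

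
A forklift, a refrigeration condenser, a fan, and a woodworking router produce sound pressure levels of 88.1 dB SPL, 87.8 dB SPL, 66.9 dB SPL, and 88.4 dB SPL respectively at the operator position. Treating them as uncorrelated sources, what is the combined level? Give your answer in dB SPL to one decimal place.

92.9 dB SPL

For uncorrelated sources the intensities add, so convert each level to linear form, sum, and take 10·log₁₀ of the total.
Σ 10^(L/10) = 10^(88.1/10) + 10^(87.8/10) + 10^(66.9/10) + 10^(88.4/10) = 1.945e+09.
L_total = 10·log₁₀(1.945e+09) = 92.89 dB SPL.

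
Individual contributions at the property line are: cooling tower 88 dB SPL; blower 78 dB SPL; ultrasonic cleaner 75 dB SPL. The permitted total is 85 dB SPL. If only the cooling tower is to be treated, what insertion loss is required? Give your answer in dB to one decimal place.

Everything except the cooling tower sums to 10^(78/10) + 10^(75/10) = 9.472e+07 in linear terms, 79.76 dB SPL.
To meet 85 dB SPL overall, the treated cooling tower may contribute at most 10^(85/10) − 9.472e+07 = 2.215e+08, i.e. 83.45 dB SPL.
So the cooling tower must be reduced from 88 to 83.45 dB SPL: IL = 4.55 dB.

4.5 dB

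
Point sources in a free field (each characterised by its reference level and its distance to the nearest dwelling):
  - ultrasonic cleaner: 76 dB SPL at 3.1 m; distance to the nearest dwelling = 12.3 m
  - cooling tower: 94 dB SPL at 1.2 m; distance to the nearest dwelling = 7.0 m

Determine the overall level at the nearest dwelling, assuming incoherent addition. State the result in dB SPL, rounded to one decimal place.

78.8 dB SPL

First find each source's level at the receiver (point-source: −20·log₁₀(r/r_ref)), then combine on an intensity basis.
ultrasonic cleaner: 76 − 20·log₁₀(12.3/3.1) = 76 − 11.97 = 64.03 dB SPL.
cooling tower: 94 − 20·log₁₀(7.0/1.2) = 94 − 15.32 = 78.68 dB SPL.
Σ 10^(L/10) = 7.635e+07 → L_total = 10·log₁₀(7.635e+07) = 78.83 dB SPL.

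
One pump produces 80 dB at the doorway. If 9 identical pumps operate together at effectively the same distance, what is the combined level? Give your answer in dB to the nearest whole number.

With 9 equal, uncorrelated contributions the intensity is 9× that of one unit, giving a rise of 10·log₁₀ 9.
L_total = 80 + 10·log₁₀(9) = 80 + 9.542 = 89.54 dB.

90 dB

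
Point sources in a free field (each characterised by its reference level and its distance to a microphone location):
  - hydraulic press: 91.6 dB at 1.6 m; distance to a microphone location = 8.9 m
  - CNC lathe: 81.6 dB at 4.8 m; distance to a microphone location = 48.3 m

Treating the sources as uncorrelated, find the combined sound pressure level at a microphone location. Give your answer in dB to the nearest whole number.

77 dB

Propagate each source to the receiver with L = L_ref − 20·log₁₀(r/r_ref), then add intensities.
hydraulic press: 91.6 − 20·log₁₀(8.9/1.6) = 91.6 − 14.91 = 76.69 dB.
CNC lathe: 81.6 − 20·log₁₀(48.3/4.8) = 81.6 − 20.05 = 61.55 dB.
Σ 10^(L/10) = 4.814e+07 → L_total = 10·log₁₀(4.814e+07) = 76.83 dB.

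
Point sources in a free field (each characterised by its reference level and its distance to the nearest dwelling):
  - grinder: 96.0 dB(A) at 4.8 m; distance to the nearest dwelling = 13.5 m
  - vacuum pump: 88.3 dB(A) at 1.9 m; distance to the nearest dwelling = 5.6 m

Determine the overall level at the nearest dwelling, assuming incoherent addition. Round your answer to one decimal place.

Propagate each source to the receiver with L = L_ref − 20·log₁₀(r/r_ref), then add intensities.
grinder: 96.0 − 20·log₁₀(13.5/4.8) = 96.0 − 8.98 = 87.02 dB(A).
vacuum pump: 88.3 − 20·log₁₀(5.6/1.9) = 88.3 − 9.39 = 78.91 dB(A).
Σ 10^(L/10) = 5.811e+08 → L_total = 10·log₁₀(5.811e+08) = 87.64 dB(A).

87.6 dB(A)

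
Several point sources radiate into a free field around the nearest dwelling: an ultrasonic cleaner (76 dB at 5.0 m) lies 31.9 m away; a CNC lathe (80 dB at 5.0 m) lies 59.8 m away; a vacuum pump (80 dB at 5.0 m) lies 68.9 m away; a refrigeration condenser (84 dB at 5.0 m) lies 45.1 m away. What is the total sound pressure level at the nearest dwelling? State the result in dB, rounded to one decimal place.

67.2 dB

First find each source's level at the receiver (point-source: −20·log₁₀(r/r_ref)), then combine on an intensity basis.
ultrasonic cleaner: 76 − 20·log₁₀(31.9/5.0) = 76 − 16.10 = 59.90 dB.
CNC lathe: 80 − 20·log₁₀(59.8/5.0) = 80 − 21.55 = 58.45 dB.
vacuum pump: 80 − 20·log₁₀(68.9/5.0) = 80 − 22.78 = 57.22 dB.
refrigeration condenser: 84 − 20·log₁₀(45.1/5.0) = 84 − 19.10 = 64.90 dB.
Σ 10^(L/10) = 5.291e+06 → L_total = 10·log₁₀(5.291e+06) = 67.24 dB.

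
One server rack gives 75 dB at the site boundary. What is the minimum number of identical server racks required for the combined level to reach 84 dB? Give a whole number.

Need L₁ + 10·log₁₀ N ≥ 84, i.e. log₁₀ N ≥ 0.90.
N ≥ 10^(9.0/10) = 7.943, so N = 8.

8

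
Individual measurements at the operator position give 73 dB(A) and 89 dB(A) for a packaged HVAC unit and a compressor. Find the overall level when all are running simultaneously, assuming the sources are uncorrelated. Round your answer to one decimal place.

89.1 dB(A)

Incoherent sources combine by intensity addition: L_total = 10·log₁₀(Σ 10^(L_i/10)).
Σ 10^(L/10) = 10^(73/10) + 10^(89/10) = 8.143e+08.
L_total = 10·log₁₀(8.143e+08) = 89.11 dB(A).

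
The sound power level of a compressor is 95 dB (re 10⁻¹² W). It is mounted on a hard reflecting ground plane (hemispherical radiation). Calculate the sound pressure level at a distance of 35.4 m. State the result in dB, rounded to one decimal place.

56.0 dB

L_p = L_w − 10·log₁₀(2π·r²) with r = 35.4 m.
2π·r² = 7874 m², 10·log₁₀ of that is 38.962 dB.
L_p = 95 − 38.962 = 56.04 dB.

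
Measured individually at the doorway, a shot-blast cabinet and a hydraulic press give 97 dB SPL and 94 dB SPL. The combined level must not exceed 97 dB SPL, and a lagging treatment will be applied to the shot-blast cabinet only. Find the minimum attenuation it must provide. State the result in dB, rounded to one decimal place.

3.0 dB

The untreated sources together contribute 10^(94/10) = 2.512e+09, i.e. 94.00 dB SPL.
The limit corresponds to 10^(97/10) = 5.012e+09; subtracting the fixed part leaves 2.500e+09 for the shot-blast cabinet, i.e. 93.98 dB SPL.
So the shot-blast cabinet must be reduced from 97 to 93.98 dB SPL: IL = 3.02 dB.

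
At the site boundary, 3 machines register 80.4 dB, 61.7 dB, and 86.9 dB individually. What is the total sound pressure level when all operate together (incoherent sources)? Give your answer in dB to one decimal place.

Incoherent sources combine by intensity addition: L_total = 10·log₁₀(Σ 10^(L_i/10)).
Σ 10^(L/10) = 10^(80.4/10) + 10^(61.7/10) + 10^(86.9/10) = 6.009e+08.
L_total = 10·log₁₀(6.009e+08) = 87.79 dB.

87.8 dB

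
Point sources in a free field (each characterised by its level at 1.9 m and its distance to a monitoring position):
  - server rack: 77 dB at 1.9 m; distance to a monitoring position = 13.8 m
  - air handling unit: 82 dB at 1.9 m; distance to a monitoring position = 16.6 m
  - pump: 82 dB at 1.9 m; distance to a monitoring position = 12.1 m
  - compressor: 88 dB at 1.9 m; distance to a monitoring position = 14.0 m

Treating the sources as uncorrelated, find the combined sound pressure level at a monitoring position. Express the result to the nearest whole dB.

First find each source's level at the receiver (point-source: −20·log₁₀(r/r_ref)), then combine on an intensity basis.
server rack: 77 − 20·log₁₀(13.8/1.9) = 77 − 17.22 = 59.78 dB.
air handling unit: 82 − 20·log₁₀(16.6/1.9) = 82 − 18.83 = 63.17 dB.
pump: 82 − 20·log₁₀(12.1/1.9) = 82 − 16.08 = 65.92 dB.
compressor: 88 − 20·log₁₀(14.0/1.9) = 88 − 17.35 = 70.65 dB.
Σ 10^(L/10) = 1.856e+07 → L_total = 10·log₁₀(1.856e+07) = 72.68 dB.

73 dB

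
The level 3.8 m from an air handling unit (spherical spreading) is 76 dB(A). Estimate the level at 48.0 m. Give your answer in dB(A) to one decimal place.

54.0 dB(A)

For a point source, L₂ = L₁ − 20·log₁₀(r₂/r₁).
L₂ = 76 − 20·log₁₀(48.0/3.8) = 76 − 22.029 = 53.97 dB(A).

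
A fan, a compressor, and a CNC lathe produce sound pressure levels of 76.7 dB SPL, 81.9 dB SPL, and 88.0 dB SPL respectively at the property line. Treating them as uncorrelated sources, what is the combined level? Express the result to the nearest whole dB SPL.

Incoherent sources combine by intensity addition: L_total = 10·log₁₀(Σ 10^(L_i/10)).
Σ 10^(L/10) = 10^(76.7/10) + 10^(81.9/10) + 10^(88.0/10) = 8.326e+08.
L_total = 10·log₁₀(8.326e+08) = 89.20 dB SPL.

89 dB SPL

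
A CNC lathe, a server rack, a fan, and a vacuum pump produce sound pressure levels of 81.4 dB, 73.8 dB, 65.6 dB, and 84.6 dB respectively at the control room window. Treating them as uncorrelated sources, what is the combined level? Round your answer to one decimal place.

86.6 dB

Incoherent sources combine by intensity addition: L_total = 10·log₁₀(Σ 10^(L_i/10)).
Σ 10^(L/10) = 10^(81.4/10) + 10^(73.8/10) + 10^(65.6/10) + 10^(84.6/10) = 4.541e+08.
L_total = 10·log₁₀(4.541e+08) = 86.57 dB.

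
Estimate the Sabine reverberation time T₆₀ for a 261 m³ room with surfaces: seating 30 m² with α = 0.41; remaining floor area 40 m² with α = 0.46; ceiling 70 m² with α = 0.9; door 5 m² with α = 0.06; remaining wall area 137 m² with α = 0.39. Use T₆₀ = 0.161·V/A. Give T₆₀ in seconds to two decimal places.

0.29 s

A = Σ Sᵢαᵢ = 30·0.41 + 40·0.46 + 70·0.9 + 5·0.06 + 137·0.39 = 147.43 m².
T₆₀ = 0.161·V/A = 0.161·261/147.43 = 0.285 s.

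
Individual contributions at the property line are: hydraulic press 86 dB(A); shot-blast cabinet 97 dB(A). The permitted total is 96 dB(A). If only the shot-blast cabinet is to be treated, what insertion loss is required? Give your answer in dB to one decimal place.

Everything except the shot-blast cabinet sums to 10^(86/10) = 3.981e+08 in linear terms, 86.00 dB(A).
The limit corresponds to 10^(96/10) = 3.981e+09; subtracting the fixed part leaves 3.583e+09 for the shot-blast cabinet, i.e. 95.54 dB(A).
So the shot-blast cabinet must be reduced from 97 to 95.54 dB(A): IL = 1.46 dB.

1.5 dB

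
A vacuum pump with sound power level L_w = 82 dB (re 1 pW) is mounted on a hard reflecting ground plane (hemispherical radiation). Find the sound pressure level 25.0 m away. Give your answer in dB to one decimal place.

L_p = L_w − 10·log₁₀(2π·r²) with r = 25.0 m.
2π·r² = 3927 m², 10·log₁₀ of that is 35.941 dB.
L_p = 82 − 35.941 = 46.06 dB.

46.1 dB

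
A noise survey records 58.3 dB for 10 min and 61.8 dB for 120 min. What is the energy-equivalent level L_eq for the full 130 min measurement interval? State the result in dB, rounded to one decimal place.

Weight each interval's intensity by its duration and average over T = 130 min:
Σ tᵢ·10^(Lᵢ/10) = 10·10^(58.3/10) + 120·10^(61.8/10) = 1.884e+08.
L_eq = 10·log₁₀(1.884e+08/130) = 61.61 dB.

61.6 dB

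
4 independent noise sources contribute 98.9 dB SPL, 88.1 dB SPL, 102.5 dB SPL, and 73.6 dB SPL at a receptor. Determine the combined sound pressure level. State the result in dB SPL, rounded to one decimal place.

104.2 dB SPL

For uncorrelated sources the intensities add, so convert each level to linear form, sum, and take 10·log₁₀ of the total.
Σ 10^(L/10) = 10^(98.9/10) + 10^(88.1/10) + 10^(102.5/10) + 10^(73.6/10) = 2.621e+10.
L_total = 10·log₁₀(2.621e+10) = 104.19 dB SPL.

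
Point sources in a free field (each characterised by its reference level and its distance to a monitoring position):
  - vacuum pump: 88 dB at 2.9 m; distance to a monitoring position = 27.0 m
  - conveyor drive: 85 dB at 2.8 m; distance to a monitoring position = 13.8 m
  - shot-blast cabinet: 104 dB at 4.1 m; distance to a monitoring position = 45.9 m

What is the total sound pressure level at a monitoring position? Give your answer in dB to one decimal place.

Apply inverse-square spreading to bring every level to the receiver, then sum 10^(L/10).
vacuum pump: 88 − 20·log₁₀(27.0/2.9) = 88 − 19.38 = 68.62 dB.
conveyor drive: 85 − 20·log₁₀(13.8/2.8) = 85 − 13.85 = 71.15 dB.
shot-blast cabinet: 104 − 20·log₁₀(45.9/4.1) = 104 − 20.98 = 83.02 dB.
Σ 10^(L/10) = 2.207e+08 → L_total = 10·log₁₀(2.207e+08) = 83.44 dB.

83.4 dB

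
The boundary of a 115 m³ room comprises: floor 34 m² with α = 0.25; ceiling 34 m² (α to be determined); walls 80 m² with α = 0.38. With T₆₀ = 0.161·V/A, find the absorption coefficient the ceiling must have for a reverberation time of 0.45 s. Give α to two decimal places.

From T₆₀ = 0.161·V/A, the target T₆₀ = 0.45 s needs A = 0.161·115/0.45 = 41.14 m².
Absorption from the other surfaces = 34·0.25 + 80·0.38 = 38.90 m², so the ceiling must supply 2.24 m² over 34 m².
α = 2.24/34 = 0.066.

0.07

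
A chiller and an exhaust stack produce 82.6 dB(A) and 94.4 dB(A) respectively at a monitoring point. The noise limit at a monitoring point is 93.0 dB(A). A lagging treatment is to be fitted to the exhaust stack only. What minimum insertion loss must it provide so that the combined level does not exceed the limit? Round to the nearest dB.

2 dB

The untreated sources together contribute 10^(82.6/10) = 1.820e+08, i.e. 82.60 dB(A).
The limit corresponds to 10^(93.0/10) = 1.995e+09; subtracting the fixed part leaves 1.813e+09 for the exhaust stack, i.e. 92.58 dB(A).
So the exhaust stack must be reduced from 94.4 to 92.58 dB(A): IL = 1.82 dB.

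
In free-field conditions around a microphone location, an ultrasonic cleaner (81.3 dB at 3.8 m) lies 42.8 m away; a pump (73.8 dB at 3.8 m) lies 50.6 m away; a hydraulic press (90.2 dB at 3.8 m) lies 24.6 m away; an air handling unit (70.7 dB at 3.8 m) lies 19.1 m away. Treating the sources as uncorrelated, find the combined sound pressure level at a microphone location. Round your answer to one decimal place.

74.3 dB

First find each source's level at the receiver (point-source: −20·log₁₀(r/r_ref)), then combine on an intensity basis.
ultrasonic cleaner: 81.3 − 20·log₁₀(42.8/3.8) = 81.3 − 21.03 = 60.27 dB.
pump: 73.8 − 20·log₁₀(50.6/3.8) = 73.8 − 22.49 = 51.31 dB.
hydraulic press: 90.2 − 20·log₁₀(24.6/3.8) = 90.2 − 16.22 = 73.98 dB.
air handling unit: 70.7 − 20·log₁₀(19.1/3.8) = 70.7 − 14.02 = 56.68 dB.
Σ 10^(L/10) = 2.665e+07 → L_total = 10·log₁₀(2.665e+07) = 74.26 dB.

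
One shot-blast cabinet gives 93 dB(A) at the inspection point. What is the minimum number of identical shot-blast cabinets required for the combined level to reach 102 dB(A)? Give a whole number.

Need L₁ + 10·log₁₀ N ≥ 102, i.e. log₁₀ N ≥ 0.90.
N ≥ 10^(9.0/10) = 7.943, so N = 8.

8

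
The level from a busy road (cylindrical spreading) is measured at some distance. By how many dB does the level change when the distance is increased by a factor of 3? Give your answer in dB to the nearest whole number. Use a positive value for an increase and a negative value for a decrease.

-5 dB

With cylindrical spreading the level changes by −10·log₁₀(r₂/r₁).
ΔL = −10·log₁₀(3) = -4.77 dB.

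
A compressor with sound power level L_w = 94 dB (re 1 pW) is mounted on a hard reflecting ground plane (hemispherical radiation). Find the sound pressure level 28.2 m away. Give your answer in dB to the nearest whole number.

57 dB

L_p = L_w − 10·log₁₀(2π·r²) with r = 28.2 m.
2π·r² = 4997 m², 10·log₁₀ of that is 36.987 dB.
L_p = 94 − 36.987 = 57.01 dB.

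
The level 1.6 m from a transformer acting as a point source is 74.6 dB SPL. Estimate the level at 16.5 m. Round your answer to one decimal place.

54.3 dB SPL

Point-source attenuation: ΔL = 20·log₁₀(r₂/r₁) = 20·log₁₀(16.5/1.6) = 20.267 dB.
L₂ = 74.6 − 20·log₁₀(16.5/1.6) = 74.6 − 20.267 = 54.33 dB SPL.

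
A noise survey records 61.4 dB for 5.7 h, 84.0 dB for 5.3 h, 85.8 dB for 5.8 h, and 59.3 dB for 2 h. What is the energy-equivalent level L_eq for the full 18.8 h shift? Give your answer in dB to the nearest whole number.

The energy average is taken in the linear domain: L_eq = 10·log₁₀[(Σ tᵢ·10^(Lᵢ/10))/T], T = 18.8 h.
Σ tᵢ·10^(Lᵢ/10) = 5.7·10^(61.4/10) + 5.3·10^(84.0/10) + 5.8·10^(85.8/10) + 2·10^(59.3/10) = 3.546e+09.
L_eq = 10·log₁₀(3.546e+09/18.8) = 82.76 dB.

83 dB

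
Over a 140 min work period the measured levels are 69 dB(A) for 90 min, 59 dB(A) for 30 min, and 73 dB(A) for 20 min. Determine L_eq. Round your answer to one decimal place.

The energy average is taken in the linear domain: L_eq = 10·log₁₀[(Σ tᵢ·10^(Lᵢ/10))/T], T = 140 min.
Σ tᵢ·10^(Lᵢ/10) = 90·10^(69/10) + 30·10^(59/10) + 20·10^(73/10) = 1.138e+09.
L_eq = 10·log₁₀(1.138e+09/140) = 69.10 dB(A).

69.1 dB(A)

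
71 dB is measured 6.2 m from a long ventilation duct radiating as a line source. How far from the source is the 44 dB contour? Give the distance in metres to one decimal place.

3107.4 m

Line-source spreading drops the level by 10·log₁₀(r₂/r₁); inverting, r₂/r₁ = 10^(ΔL/10).
r₂ = 6.2·10^((71−44)/10) = 6.2·10^(27.0/10) = 3107.36 m.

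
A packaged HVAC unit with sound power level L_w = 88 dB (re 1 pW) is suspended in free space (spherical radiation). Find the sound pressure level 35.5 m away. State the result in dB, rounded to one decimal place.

46.0 dB

L_p = L_w − 10·log₁₀(4π·r²) with r = 35.5 m.
4π·r² = 1.584e+04 m², 10·log₁₀ of that is 41.997 dB.
L_p = 88 − 41.997 = 46.00 dB.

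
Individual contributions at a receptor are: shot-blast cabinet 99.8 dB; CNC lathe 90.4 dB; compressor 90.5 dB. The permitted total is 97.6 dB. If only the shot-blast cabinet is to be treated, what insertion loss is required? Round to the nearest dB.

Everything except the shot-blast cabinet sums to 10^(90.4/10) + 10^(90.5/10) = 2.218e+09 in linear terms, 93.46 dB.
The limit corresponds to 10^(97.6/10) = 5.754e+09; subtracting the fixed part leaves 3.536e+09 for the shot-blast cabinet, i.e. 95.49 dB.
Required insertion loss = 99.8 − 95.49 = 4.31 dB.

4 dB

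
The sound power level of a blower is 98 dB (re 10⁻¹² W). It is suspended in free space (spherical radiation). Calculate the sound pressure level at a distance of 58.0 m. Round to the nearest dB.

52 dB

The power spreads over a sphere of area 4π·r², so L_p = L_w − 10·log₁₀(4π·r²).
4π·r² = 4.227e+04 m², 10·log₁₀ of that is 46.261 dB.
L_p = 98 − 46.261 = 51.74 dB.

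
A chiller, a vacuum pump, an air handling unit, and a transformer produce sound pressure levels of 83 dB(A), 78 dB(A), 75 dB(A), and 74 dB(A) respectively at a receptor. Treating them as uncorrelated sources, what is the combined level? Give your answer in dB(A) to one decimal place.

85.0 dB(A)

For uncorrelated sources the intensities add, so convert each level to linear form, sum, and take 10·log₁₀ of the total.
Σ 10^(L/10) = 10^(83/10) + 10^(78/10) + 10^(75/10) + 10^(74/10) = 3.194e+08.
L_total = 10·log₁₀(3.194e+08) = 85.04 dB(A).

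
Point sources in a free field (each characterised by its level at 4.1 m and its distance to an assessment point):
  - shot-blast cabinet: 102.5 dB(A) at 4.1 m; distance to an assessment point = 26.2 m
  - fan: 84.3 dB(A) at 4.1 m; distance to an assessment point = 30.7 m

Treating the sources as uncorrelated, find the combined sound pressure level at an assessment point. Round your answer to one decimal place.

First find each source's level at the receiver (point-source: −20·log₁₀(r/r_ref)), then combine on an intensity basis.
shot-blast cabinet: 102.5 − 20·log₁₀(26.2/4.1) = 102.5 − 16.11 = 86.39 dB(A).
fan: 84.3 − 20·log₁₀(30.7/4.1) = 84.3 − 17.49 = 66.81 dB(A).
Σ 10^(L/10) = 4.403e+08 → L_total = 10·log₁₀(4.403e+08) = 86.44 dB(A).

86.4 dB(A)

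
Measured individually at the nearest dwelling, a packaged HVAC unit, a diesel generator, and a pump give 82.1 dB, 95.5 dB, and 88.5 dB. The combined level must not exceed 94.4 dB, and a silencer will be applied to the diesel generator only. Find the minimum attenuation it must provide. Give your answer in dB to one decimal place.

2.7 dB

Fixed contribution from the other sources: Σ 10^(L/10) = 10^(82.1/10) + 10^(88.5/10) = 8.701e+08 (89.40 dB).
The limit corresponds to 10^(94.4/10) = 2.754e+09; subtracting the fixed part leaves 1.884e+09 for the diesel generator, i.e. 92.75 dB.
Required insertion loss = 95.5 − 92.75 = 2.75 dB.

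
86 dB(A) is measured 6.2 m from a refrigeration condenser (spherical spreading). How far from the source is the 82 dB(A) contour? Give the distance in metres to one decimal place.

9.8 m

Point-source spreading drops the level by 20·log₁₀(r₂/r₁); inverting, r₂/r₁ = 10^(ΔL/20).
r₂ = 6.2·10^((86−82)/20) = 6.2·10^(4.0/20) = 9.83 m.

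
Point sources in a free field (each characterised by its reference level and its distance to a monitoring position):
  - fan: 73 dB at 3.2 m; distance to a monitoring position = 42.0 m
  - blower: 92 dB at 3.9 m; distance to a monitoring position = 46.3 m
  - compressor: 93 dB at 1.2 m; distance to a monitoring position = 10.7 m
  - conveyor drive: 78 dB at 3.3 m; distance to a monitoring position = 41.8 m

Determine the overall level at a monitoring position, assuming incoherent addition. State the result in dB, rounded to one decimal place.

75.7 dB

Apply inverse-square spreading to bring every level to the receiver, then sum 10^(L/10).
fan: 73 − 20·log₁₀(42.0/3.2) = 73 − 22.36 = 50.64 dB.
blower: 92 − 20·log₁₀(46.3/3.9) = 92 − 21.49 = 70.51 dB.
compressor: 93 − 20·log₁₀(10.7/1.2) = 93 − 19.00 = 74.00 dB.
conveyor drive: 78 − 20·log₁₀(41.8/3.3) = 78 − 22.05 = 55.95 dB.
Σ 10^(L/10) = 3.685e+07 → L_total = 10·log₁₀(3.685e+07) = 75.66 dB.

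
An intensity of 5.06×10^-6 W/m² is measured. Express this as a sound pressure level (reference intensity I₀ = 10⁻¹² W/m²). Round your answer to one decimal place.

Dividing by I₀ shifts the exponent by 12: I/I₀ = 5.06×10^6.
L = 10·(0.7042 + 6) = 67.04 dB.

67.0 dB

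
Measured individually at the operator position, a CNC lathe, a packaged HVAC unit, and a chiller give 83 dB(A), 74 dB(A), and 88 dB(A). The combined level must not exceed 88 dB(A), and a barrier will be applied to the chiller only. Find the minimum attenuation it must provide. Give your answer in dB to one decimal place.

1.9 dB

Everything except the chiller sums to 10^(83/10) + 10^(74/10) = 2.246e+08 in linear terms, 83.51 dB(A).
The limit corresponds to 10^(88/10) = 6.310e+08; subtracting the fixed part leaves 4.063e+08 for the chiller, i.e. 86.09 dB(A).
So the chiller must be reduced from 88 to 86.09 dB(A): IL = 1.91 dB.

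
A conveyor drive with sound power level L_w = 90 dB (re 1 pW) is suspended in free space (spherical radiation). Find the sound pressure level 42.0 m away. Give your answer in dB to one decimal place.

Free-field spherical radiation: L_p = L_w − 10·log₁₀(4π·r²), r = 42.0 m.
4π·r² = 2.217e+04 m², 10·log₁₀ of that is 43.457 dB.
L_p = 90 − 43.457 = 46.54 dB.

46.5 dB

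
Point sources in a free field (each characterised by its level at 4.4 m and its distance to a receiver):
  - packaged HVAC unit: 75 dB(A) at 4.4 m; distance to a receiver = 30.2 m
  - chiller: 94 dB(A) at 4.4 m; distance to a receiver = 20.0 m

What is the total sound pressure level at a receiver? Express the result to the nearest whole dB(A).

81 dB(A)

Propagate each source to the receiver with L = L_ref − 20·log₁₀(r/r_ref), then add intensities.
packaged HVAC unit: 75 − 20·log₁₀(30.2/4.4) = 75 − 16.73 = 58.27 dB(A).
chiller: 94 − 20·log₁₀(20.0/4.4) = 94 − 13.15 = 80.85 dB(A).
Σ 10^(L/10) = 1.222e+08 → L_total = 10·log₁₀(1.222e+08) = 80.87 dB(A).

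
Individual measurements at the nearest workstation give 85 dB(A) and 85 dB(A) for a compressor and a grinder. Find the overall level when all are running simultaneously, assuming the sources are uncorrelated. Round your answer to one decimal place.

88.0 dB(A)

Incoherent sources combine by intensity addition: L_total = 10·log₁₀(Σ 10^(L_i/10)).
Σ 10^(L/10) = 10^(85/10) + 10^(85/10) = 6.325e+08.
L_total = 10·log₁₀(6.325e+08) = 88.01 dB(A).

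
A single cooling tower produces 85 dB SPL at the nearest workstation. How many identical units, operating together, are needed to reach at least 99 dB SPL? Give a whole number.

26

N identical sources give L₁ + 10·log₁₀ N, so require 10·log₁₀ N ≥ 99 − 85 = 14.0 dB.
N ≥ 10^(14.0/10) = 25.119, so N = 26.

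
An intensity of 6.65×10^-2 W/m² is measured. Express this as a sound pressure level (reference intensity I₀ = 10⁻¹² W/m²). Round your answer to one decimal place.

108.2 dB

I/I₀ = 6.65×10^-2/10⁻¹² = 6.65×10^10, and L = 10·log₁₀(I/I₀).
L = 10·(0.8228 + 10) = 108.23 dB.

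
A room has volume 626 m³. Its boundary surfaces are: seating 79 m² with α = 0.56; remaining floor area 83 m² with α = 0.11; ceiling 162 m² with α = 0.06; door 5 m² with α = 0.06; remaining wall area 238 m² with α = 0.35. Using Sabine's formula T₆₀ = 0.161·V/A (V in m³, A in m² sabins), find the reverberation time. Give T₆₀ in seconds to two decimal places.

0.69 s

Total absorption A = 79·0.56 + 83·0.11 + 162·0.06 + 5·0.06 + 238·0.35 = 146.69 m² sabins.
T₆₀ = 0.161 × 626 / 146.69 = 0.687 s.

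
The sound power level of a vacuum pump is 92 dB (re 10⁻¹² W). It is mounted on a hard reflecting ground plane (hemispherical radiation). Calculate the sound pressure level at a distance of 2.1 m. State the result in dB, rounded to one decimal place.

Free-field hemispherical radiation: L_p = L_w − 10·log₁₀(2π·r²), r = 2.1 m.
2π·r² = 27.71 m², 10·log₁₀ of that is 14.426 dB.
L_p = 92 − 14.426 = 77.57 dB.

77.6 dB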